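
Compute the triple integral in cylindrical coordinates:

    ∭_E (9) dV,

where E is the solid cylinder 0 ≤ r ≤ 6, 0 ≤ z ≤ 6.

In cylindrical coordinates, x = r cos(θ), y = r sin(θ), z = z, and dV = r dr dθ dz.

The integrand becomes 9, so

    ∭_E (9) dV = ∫_{0}^{2π} ∫_{0}^{6} ∫_{0}^{6} (9) · r dz dr dθ.

Inner (z): 54r.
Middle (r from 0 to 6): 972.
Outer (θ): 1944π.

Therefore the triple integral equals 1944π.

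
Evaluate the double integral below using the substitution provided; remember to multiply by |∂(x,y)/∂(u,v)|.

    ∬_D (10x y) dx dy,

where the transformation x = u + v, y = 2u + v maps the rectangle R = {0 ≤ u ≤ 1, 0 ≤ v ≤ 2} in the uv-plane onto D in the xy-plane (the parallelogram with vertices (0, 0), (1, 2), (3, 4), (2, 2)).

Compute the Jacobian determinant of (x, y) with respect to (u, v):

    ∂(x,y)/∂(u,v) = | 1  1 | = (1)(1) - (1)(2) = -1.
                   | 2  1 |

Its absolute value is |J| = 1 (the area scaling factor).

Substituting x = u + v, y = 2u + v into the integrand,

    10x y → 20u^2 + 30u v + 10v^2,

so the integral becomes

    ∬_R (20u^2 + 30u v + 10v^2) · |J| du dv = ∫_0^1 ∫_0^2 (20u^2 + 30u v + 10v^2) dv du.

Inner (v): 40u^2 + 60u + 80/3.
Outer (u): 70.

Therefore ∬_D (10x y) dx dy = 70.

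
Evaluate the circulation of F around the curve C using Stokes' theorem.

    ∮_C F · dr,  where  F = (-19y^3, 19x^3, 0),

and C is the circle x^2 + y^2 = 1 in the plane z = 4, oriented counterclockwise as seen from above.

Let S be the flat disk x^2 + y^2 ≤ 1 in the plane z = 4, with upward unit normal n̂ = ẑ. By Stokes' theorem,

    ∮_C F · dr = ∬_S (∇ × F) · n̂ dS = ∬_D (curl F)_z dA,

where D is the disk x^2 + y^2 ≤ 1.

Compute the curl of F = (-19y^3, 19x^3, 0):
    (∇ × F)_x = ∂F_z/∂y - ∂F_y/∂z = 0,
    (∇ × F)_y = ∂F_x/∂z - ∂F_z/∂x = 0,
    (∇ × F)_z = ∂F_y/∂x - ∂F_x/∂y = 57x^2 + 57y^2.

On z = 4, (curl F)_z = 57x^2 + 57y^2.

Convert to polar (x = r cos θ, y = r sin θ, dA = r dr dθ); the integrand becomes 57r^2, so

    ∬_D (curl F)_z dA = ∫_0^{2π} ∫_0^{1} (57r^2) · r dr dθ.

Inner (r from 0 to 1): 57/4.
Outer (θ from 0 to 2π): 57π/2.

Therefore ∮_C F · dr = 57π/2.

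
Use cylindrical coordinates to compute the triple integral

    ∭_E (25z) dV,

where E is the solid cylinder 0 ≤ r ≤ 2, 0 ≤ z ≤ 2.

In cylindrical coordinates, x = r cos(θ), y = r sin(θ), z = z, and dV = r dr dθ dz.

The integrand becomes 25z, so

    ∭_E (25z) dV = ∫_{0}^{2π} ∫_{0}^{2} ∫_{0}^{2} (25z) · r dz dr dθ.

Inner (z): 50r.
Middle (r from 0 to 2): 100.
Outer (θ): 200π.

Therefore the triple integral equals 200π.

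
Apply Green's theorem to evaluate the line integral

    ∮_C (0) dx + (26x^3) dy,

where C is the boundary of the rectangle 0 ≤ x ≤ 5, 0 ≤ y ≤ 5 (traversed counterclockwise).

Green's theorem converts the closed line integral into a double integral over the enclosed region D:

    ∮_C P dx + Q dy = ∬_D (∂Q/∂x - ∂P/∂y) dA.

Here P = 0, Q = 26x^3, so

    ∂Q/∂x = 78x^2,    ∂P/∂y = 0,
    ∂Q/∂x - ∂P/∂y = 78x^2.

D is the region 0 ≤ x ≤ 5, 0 ≤ y ≤ 5. Evaluating the double integral:

    ∬_D (78x^2) dA = ∫_0^{5} ∫_0^{5} (78x^2) dy dx.

Inner (y from 0 to 5): 390x^2.
Outer (x from 0 to 5): 16250.

Therefore ∮_C P dx + Q dy = 16250.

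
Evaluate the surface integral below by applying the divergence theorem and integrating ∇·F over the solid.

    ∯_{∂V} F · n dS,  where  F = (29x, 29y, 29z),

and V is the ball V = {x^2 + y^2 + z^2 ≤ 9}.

By the divergence theorem,

    ∯_{∂V} F · n dS = ∭_V (∇ · F) dV.

Compute the divergence:
    ∇ · F = ∂F_x/∂x + ∂F_y/∂y + ∂F_z/∂z = 29 + 29 + 29 = 87.

In spherical coordinates, x = ρ sin(φ) cos(θ), y = ρ sin(φ) sin(θ), z = ρ cos(φ), dV = ρ^2 sin(φ) dρ dφ dθ, with 0 ≤ ρ ≤ 3, 0 ≤ φ ≤ π, 0 ≤ θ ≤ 2π.

The integrand, after substitution and multiplying by the volume element, becomes (87) · ρ^2 sin(φ), so

    ∭_V (∇·F) dV = ∫_0^{2π} ∫_0^{π} ∫_0^{3} (87) · ρ^2 sin(φ) dρ dφ dθ.

Inner (ρ from 0 to 3): 783sin(φ).
Middle (φ from 0 to π): 1566.
Outer (θ from 0 to 2π): 3132π.

Therefore ∯_{∂V} F · n dS = 3132π.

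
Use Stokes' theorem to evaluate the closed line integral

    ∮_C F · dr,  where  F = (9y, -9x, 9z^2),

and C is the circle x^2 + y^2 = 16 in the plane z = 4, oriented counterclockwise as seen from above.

Let S be the flat disk x^2 + y^2 ≤ 16 in the plane z = 4, with upward unit normal n̂ = ẑ. By Stokes' theorem,

    ∮_C F · dr = ∬_S (∇ × F) · n̂ dS = ∬_D (curl F)_z dA,

where D is the disk x^2 + y^2 ≤ 16.

Compute the curl of F = (9y, -9x, 9z^2):
    (∇ × F)_x = ∂F_z/∂y - ∂F_y/∂z = 0,
    (∇ × F)_y = ∂F_x/∂z - ∂F_z/∂x = 0,
    (∇ × F)_z = ∂F_y/∂x - ∂F_x/∂y = -18.

On z = 4, (curl F)_z = -18.

Convert to polar (x = r cos θ, y = r sin θ, dA = r dr dθ); the integrand becomes -18, so

    ∬_D (curl F)_z dA = ∫_0^{2π} ∫_0^{4} (-18) · r dr dθ.

Inner (r from 0 to 4): -144.
Outer (θ from 0 to 2π): -288π.

Therefore ∮_C F · dr = -288π.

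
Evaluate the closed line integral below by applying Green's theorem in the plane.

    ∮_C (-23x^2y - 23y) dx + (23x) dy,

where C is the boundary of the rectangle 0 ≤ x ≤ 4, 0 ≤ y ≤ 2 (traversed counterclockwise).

Green's theorem converts the closed line integral into a double integral over the enclosed region D:

    ∮_C P dx + Q dy = ∬_D (∂Q/∂x - ∂P/∂y) dA.

Here P = -23x^2y - 23y, Q = 23x, so

    ∂Q/∂x = 23,    ∂P/∂y = -23x^2 - 23,
    ∂Q/∂x - ∂P/∂y = 23x^2 + 46.

D is the region 0 ≤ x ≤ 4, 0 ≤ y ≤ 2. Evaluating the double integral:

    ∬_D (23x^2 + 46) dA = ∫_0^{4} ∫_0^{2} (23x^2 + 46) dy dx.

Inner (y from 0 to 2): 46x^2 + 92.
Outer (x from 0 to 4): 4048/3.

Therefore ∮_C P dx + Q dy = 4048/3.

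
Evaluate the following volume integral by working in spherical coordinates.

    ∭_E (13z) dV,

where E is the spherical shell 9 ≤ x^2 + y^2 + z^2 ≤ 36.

In spherical coordinates, x = ρ sin(φ) cos(θ), y = ρ sin(φ) sin(θ), z = ρ cos(φ), and dV = ρ^2 sin(φ) dρ dφ dθ.

The integrand becomes 13ρ cos(φ), so

    ∭_E (13z) dV = ∫_{0}^{2π} ∫_{0}^{π} ∫_{3}^{6} (13ρ cos(φ)) · ρ^2 sin(φ) dρ dφ dθ.

Inner (ρ): 15795sin(2φ)/8.
Middle (φ): 0.
Outer (θ): 0.

Therefore the triple integral equals 0.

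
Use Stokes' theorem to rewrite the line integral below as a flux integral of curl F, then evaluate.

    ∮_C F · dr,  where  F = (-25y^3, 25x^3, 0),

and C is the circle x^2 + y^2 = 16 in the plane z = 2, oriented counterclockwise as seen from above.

Let S be the flat disk x^2 + y^2 ≤ 16 in the plane z = 2, with upward unit normal n̂ = ẑ. By Stokes' theorem,

    ∮_C F · dr = ∬_S (∇ × F) · n̂ dS = ∬_D (curl F)_z dA,

where D is the disk x^2 + y^2 ≤ 16.

Compute the curl of F = (-25y^3, 25x^3, 0):
    (∇ × F)_x = ∂F_z/∂y - ∂F_y/∂z = 0,
    (∇ × F)_y = ∂F_x/∂z - ∂F_z/∂x = 0,
    (∇ × F)_z = ∂F_y/∂x - ∂F_x/∂y = 75x^2 + 75y^2.

On z = 2, (curl F)_z = 75x^2 + 75y^2.

Convert to polar (x = r cos θ, y = r sin θ, dA = r dr dθ); the integrand becomes 75r^2, so

    ∬_D (curl F)_z dA = ∫_0^{2π} ∫_0^{4} (75r^2) · r dr dθ.

Inner (r from 0 to 4): 4800.
Outer (θ from 0 to 2π): 9600π.

Therefore ∮_C F · dr = 9600π.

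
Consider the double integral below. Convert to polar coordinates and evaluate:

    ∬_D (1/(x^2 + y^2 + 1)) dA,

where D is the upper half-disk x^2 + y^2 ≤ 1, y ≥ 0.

The region D is 0 ≤ r ≤ 1, 0 ≤ θ ≤ π in polar coordinates, where x = r cos(θ), y = r sin(θ), and dA = r dr dθ.

Under the substitution, the integrand becomes 1/(r^2 + 1), so

    ∬_D (1/(x^2 + y^2 + 1)) dA = ∫_{0}^{π} ∫_{0}^{1} (1/(r^2 + 1)) · r dr dθ.

Inner integral (in r): ∫_{0}^{1} (1/(r^2 + 1)) · r dr = log(2)/2.

Outer integral (in θ): ∫_{0}^{π} (log(2)/2) dθ = π log(2)/2.

Therefore ∬_D (1/(x^2 + y^2 + 1)) dA = π log(2)/2.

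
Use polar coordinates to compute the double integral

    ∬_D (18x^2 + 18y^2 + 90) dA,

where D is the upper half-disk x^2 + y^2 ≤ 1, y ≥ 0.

The region D is 0 ≤ r ≤ 1, 0 ≤ θ ≤ π in polar coordinates, where x = r cos(θ), y = r sin(θ), and dA = r dr dθ.

Under the substitution, the integrand becomes 18r^2 + 90, so

    ∬_D (18x^2 + 18y^2 + 90) dA = ∫_{0}^{π} ∫_{0}^{1} (18r^2 + 90) · r dr dθ.

Inner integral (in r): ∫_{0}^{1} (18r^2 + 90) · r dr = 99/2.

Outer integral (in θ): ∫_{0}^{π} (99/2) dθ = 99π/2.

Therefore ∬_D (18x^2 + 18y^2 + 90) dA = 99π/2.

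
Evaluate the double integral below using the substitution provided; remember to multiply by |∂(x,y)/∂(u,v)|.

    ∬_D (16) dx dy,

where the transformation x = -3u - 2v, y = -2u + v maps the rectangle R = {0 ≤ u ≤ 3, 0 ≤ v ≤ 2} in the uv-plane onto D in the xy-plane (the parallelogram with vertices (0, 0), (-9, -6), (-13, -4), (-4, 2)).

Compute the Jacobian determinant of (x, y) with respect to (u, v):

    ∂(x,y)/∂(u,v) = | -3  -2 | = (-3)(1) - (-2)(-2) = -7.
                   | -2  1 |

Its absolute value is |J| = 7 (the area scaling factor).

Substituting x = -3u - 2v, y = -2u + v into the integrand,

    16 → 16,

so the integral becomes

    ∬_R (16) · |J| du dv = ∫_0^3 ∫_0^2 (112) dv du.

Inner (v): 224.
Outer (u): 672.

Therefore ∬_D (16) dx dy = 672.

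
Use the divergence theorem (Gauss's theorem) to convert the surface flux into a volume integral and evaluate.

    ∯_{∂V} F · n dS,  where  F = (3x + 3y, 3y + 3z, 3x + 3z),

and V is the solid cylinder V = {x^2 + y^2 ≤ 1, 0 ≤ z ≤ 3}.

By the divergence theorem,

    ∯_{∂V} F · n dS = ∭_V (∇ · F) dV.

Compute the divergence:
    ∇ · F = ∂F_x/∂x + ∂F_y/∂y + ∂F_z/∂z = 3 + 3 + 3 = 9.

In cylindrical coordinates, x = r cos(θ), y = r sin(θ), z = z, dV = r dr dθ dz, with 0 ≤ r ≤ 1, 0 ≤ θ ≤ 2π, 0 ≤ z ≤ 3.

The integrand, after substitution and multiplying by the volume element, becomes (9) · r, so

    ∭_V (∇·F) dV = ∫_0^{2π} ∫_0^{1} ∫_0^{3} (9) · r dz dr dθ.

Inner (z from 0 to 3): 27r.
Middle (r from 0 to 1): 27/2.
Outer (θ from 0 to 2π): 27π.

Therefore ∯_{∂V} F · n dS = 27π.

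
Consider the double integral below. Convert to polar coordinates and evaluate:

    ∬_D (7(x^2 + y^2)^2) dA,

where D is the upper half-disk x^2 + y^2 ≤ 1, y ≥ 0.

The region D is 0 ≤ r ≤ 1, 0 ≤ θ ≤ π in polar coordinates, where x = r cos(θ), y = r sin(θ), and dA = r dr dθ.

Under the substitution, the integrand becomes 7r^4, so

    ∬_D (7(x^2 + y^2)^2) dA = ∫_{0}^{π} ∫_{0}^{1} (7r^4) · r dr dθ.

Inner integral (in r): ∫_{0}^{1} (7r^4) · r dr = 7/6.

Outer integral (in θ): ∫_{0}^{π} (7/6) dθ = 7π/6.

Therefore ∬_D (7(x^2 + y^2)^2) dA = 7π/6.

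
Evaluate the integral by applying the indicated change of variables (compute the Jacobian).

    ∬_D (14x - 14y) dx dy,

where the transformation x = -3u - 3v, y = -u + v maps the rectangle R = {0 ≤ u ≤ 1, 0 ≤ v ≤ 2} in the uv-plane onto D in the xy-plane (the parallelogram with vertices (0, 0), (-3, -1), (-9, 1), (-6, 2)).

Compute the Jacobian determinant of (x, y) with respect to (u, v):

    ∂(x,y)/∂(u,v) = | -3  -3 | = (-3)(1) - (-3)(-1) = -6.
                   | -1  1 |

Its absolute value is |J| = 6 (the area scaling factor).

Substituting x = -3u - 3v, y = -u + v into the integrand,

    14x - 14y → -28u - 56v,

so the integral becomes

    ∬_R (-28u - 56v) · |J| du dv = ∫_0^1 ∫_0^2 (-168u - 336v) dv du.

Inner (v): -336u - 672.
Outer (u): -840.

Therefore ∬_D (14x - 14y) dx dy = -840.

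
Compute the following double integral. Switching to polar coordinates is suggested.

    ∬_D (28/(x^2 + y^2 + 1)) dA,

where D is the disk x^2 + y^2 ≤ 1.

The region D is 0 ≤ r ≤ 1, 0 ≤ θ ≤ 2π in polar coordinates, where x = r cos(θ), y = r sin(θ), and dA = r dr dθ.

Under the substitution, the integrand becomes 28/(r^2 + 1), so

    ∬_D (28/(x^2 + y^2 + 1)) dA = ∫_{0}^{2π} ∫_{0}^{1} (28/(r^2 + 1)) · r dr dθ.

Inner integral (in r): ∫_{0}^{1} (28/(r^2 + 1)) · r dr = log(16384).

Outer integral (in θ): ∫_{0}^{2π} (log(16384)) dθ = 28π log(2).

Therefore ∬_D (28/(x^2 + y^2 + 1)) dA = 28π log(2).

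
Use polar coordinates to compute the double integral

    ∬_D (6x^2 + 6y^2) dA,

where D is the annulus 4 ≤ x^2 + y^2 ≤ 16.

The region D is 2 ≤ r ≤ 4, 0 ≤ θ ≤ 2π in polar coordinates, where x = r cos(θ), y = r sin(θ), and dA = r dr dθ.

Under the substitution, the integrand becomes 6r^2, so

    ∬_D (6x^2 + 6y^2) dA = ∫_{0}^{2π} ∫_{2}^{4} (6r^2) · r dr dθ.

Inner integral (in r): ∫_{2}^{4} (6r^2) · r dr = 360.

Outer integral (in θ): ∫_{0}^{2π} (360) dθ = 720π.

Therefore ∬_D (6x^2 + 6y^2) dA = 720π.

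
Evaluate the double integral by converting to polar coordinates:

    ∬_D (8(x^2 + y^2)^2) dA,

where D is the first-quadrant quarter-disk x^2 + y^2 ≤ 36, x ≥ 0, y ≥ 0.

The region D is 0 ≤ r ≤ 6, 0 ≤ θ ≤ π/2 in polar coordinates, where x = r cos(θ), y = r sin(θ), and dA = r dr dθ.

Under the substitution, the integrand becomes 8r^4, so

    ∬_D (8(x^2 + y^2)^2) dA = ∫_{0}^{π/2} ∫_{0}^{6} (8r^4) · r dr dθ.

Inner integral (in r): ∫_{0}^{6} (8r^4) · r dr = 62208.

Outer integral (in θ): ∫_{0}^{π/2} (62208) dθ = 31104π.

Therefore ∬_D (8(x^2 + y^2)^2) dA = 31104π.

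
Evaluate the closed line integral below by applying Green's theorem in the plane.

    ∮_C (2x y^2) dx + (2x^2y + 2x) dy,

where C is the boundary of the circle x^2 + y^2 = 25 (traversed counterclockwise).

Green's theorem converts the closed line integral into a double integral over the enclosed region D:

    ∮_C P dx + Q dy = ∬_D (∂Q/∂x - ∂P/∂y) dA.

Here P = 2x y^2, Q = 2x^2y + 2x, so

    ∂Q/∂x = 4x y + 2,    ∂P/∂y = 4x y,
    ∂Q/∂x - ∂P/∂y = 2.

D is the region x^2 + y^2 ≤ 25. Evaluating the double integral:

In polar coordinates (x = r cos θ, y = r sin θ, dA = r dr dθ) the integrand becomes 2, so

    ∬_D (2) dA = ∫_0^{2π} ∫_0^{5} (2) · r dr dθ.

Inner (r from 0 to 5): 25.
Outer (θ from 0 to 2π): 50π.

Therefore ∮_C P dx + Q dy = 50π.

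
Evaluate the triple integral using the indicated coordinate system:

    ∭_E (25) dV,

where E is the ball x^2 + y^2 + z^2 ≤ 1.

In spherical coordinates, x = ρ sin(φ) cos(θ), y = ρ sin(φ) sin(θ), z = ρ cos(φ), and dV = ρ^2 sin(φ) dρ dφ dθ.

The integrand becomes 25, so

    ∭_E (25) dV = ∫_{0}^{2π} ∫_{0}^{π} ∫_{0}^{1} (25) · ρ^2 sin(φ) dρ dφ dθ.

Inner (ρ): 25sin(φ)/3.
Middle (φ): 50/3.
Outer (θ): 100π/3.

Therefore the triple integral equals 100π/3.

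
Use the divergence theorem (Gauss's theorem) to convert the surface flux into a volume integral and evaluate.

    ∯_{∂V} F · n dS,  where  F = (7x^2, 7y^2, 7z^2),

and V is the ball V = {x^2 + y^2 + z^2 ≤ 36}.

By the divergence theorem,

    ∯_{∂V} F · n dS = ∭_V (∇ · F) dV.

Compute the divergence:
    ∇ · F = ∂F_x/∂x + ∂F_y/∂y + ∂F_z/∂z = 14x + 14y + 14z.

In spherical coordinates, x = ρ sin(φ) cos(θ), y = ρ sin(φ) sin(θ), z = ρ cos(φ), dV = ρ^2 sin(φ) dρ dφ dθ, with 0 ≤ ρ ≤ 6, 0 ≤ φ ≤ π, 0 ≤ θ ≤ 2π.

The integrand, after substitution and multiplying by the volume element, becomes (14ρ (sqrt(2)sin(φ)sin(θ + π/4) + cos(φ))) · ρ^2 sin(φ), so

    ∭_V (∇·F) dV = ∫_0^{2π} ∫_0^{π} ∫_0^{6} (14ρ (sqrt(2)sin(φ)sin(θ + π/4) + cos(φ))) · ρ^2 sin(φ) dρ dφ dθ.

Inner (ρ from 0 to 6): 4536(sqrt(2)sin(φ)sin(θ + π/4) + cos(φ))sin(φ).
Middle (φ from 0 to π): 2268sqrt(2)π sin(θ + π/4).
Outer (θ from 0 to 2π): 0.

Therefore ∯_{∂V} F · n dS = 0.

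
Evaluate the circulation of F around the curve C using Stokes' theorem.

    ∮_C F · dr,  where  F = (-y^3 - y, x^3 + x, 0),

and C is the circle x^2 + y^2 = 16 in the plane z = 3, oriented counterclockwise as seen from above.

Let S be the flat disk x^2 + y^2 ≤ 16 in the plane z = 3, with upward unit normal n̂ = ẑ. By Stokes' theorem,

    ∮_C F · dr = ∬_S (∇ × F) · n̂ dS = ∬_D (curl F)_z dA,

where D is the disk x^2 + y^2 ≤ 16.

Compute the curl of F = (-y^3 - y, x^3 + x, 0):
    (∇ × F)_x = ∂F_z/∂y - ∂F_y/∂z = 0,
    (∇ × F)_y = ∂F_x/∂z - ∂F_z/∂x = 0,
    (∇ × F)_z = ∂F_y/∂x - ∂F_x/∂y = 3x^2 + 3y^2 + 2.

On z = 3, (curl F)_z = 3x^2 + 3y^2 + 2.

Convert to polar (x = r cos θ, y = r sin θ, dA = r dr dθ); the integrand becomes 3r^2 + 2, so

    ∬_D (curl F)_z dA = ∫_0^{2π} ∫_0^{4} (3r^2 + 2) · r dr dθ.

Inner (r from 0 to 4): 208.
Outer (θ from 0 to 2π): 416π.

Therefore ∮_C F · dr = 416π.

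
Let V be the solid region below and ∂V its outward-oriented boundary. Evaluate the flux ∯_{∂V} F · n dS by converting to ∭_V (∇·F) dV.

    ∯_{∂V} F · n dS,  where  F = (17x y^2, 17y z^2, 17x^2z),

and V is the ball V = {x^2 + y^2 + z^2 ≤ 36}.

By the divergence theorem,

    ∯_{∂V} F · n dS = ∭_V (∇ · F) dV.

Compute the divergence:
    ∇ · F = ∂F_x/∂x + ∂F_y/∂y + ∂F_z/∂z = 17y^2 + 17z^2 + 17x^2 = 17x^2 + 17y^2 + 17z^2.

In spherical coordinates, x = ρ sin(φ) cos(θ), y = ρ sin(φ) sin(θ), z = ρ cos(φ), dV = ρ^2 sin(φ) dρ dφ dθ, with 0 ≤ ρ ≤ 6, 0 ≤ φ ≤ π, 0 ≤ θ ≤ 2π.

The integrand, after substitution and multiplying by the volume element, becomes (17ρ^2) · ρ^2 sin(φ), so

    ∭_V (∇·F) dV = ∫_0^{2π} ∫_0^{π} ∫_0^{6} (17ρ^2) · ρ^2 sin(φ) dρ dφ dθ.

Inner (ρ from 0 to 6): 132192sin(φ)/5.
Middle (φ from 0 to π): 264384/5.
Outer (θ from 0 to 2π): 528768π/5.

Therefore ∯_{∂V} F · n dS = 528768π/5.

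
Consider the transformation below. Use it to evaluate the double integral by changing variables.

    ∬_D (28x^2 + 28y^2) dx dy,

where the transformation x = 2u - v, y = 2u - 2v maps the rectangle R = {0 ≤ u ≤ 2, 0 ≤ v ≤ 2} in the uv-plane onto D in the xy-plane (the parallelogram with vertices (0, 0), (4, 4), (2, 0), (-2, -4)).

Compute the Jacobian determinant of (x, y) with respect to (u, v):

    ∂(x,y)/∂(u,v) = | 2  -1 | = (2)(-2) - (-1)(2) = -2.
                   | 2  -2 |

Its absolute value is |J| = 2 (the area scaling factor).

Substituting x = 2u - v, y = 2u - 2v into the integrand,

    28x^2 + 28y^2 → 224u^2 - 336u v + 140v^2,

so the integral becomes

    ∬_R (224u^2 - 336u v + 140v^2) · |J| du dv = ∫_0^2 ∫_0^2 (448u^2 - 672u v + 280v^2) dv du.

Inner (v): 896u^2 - 1344u + 2240/3.
Outer (u): 3584/3.

Therefore ∬_D (28x^2 + 28y^2) dx dy = 3584/3.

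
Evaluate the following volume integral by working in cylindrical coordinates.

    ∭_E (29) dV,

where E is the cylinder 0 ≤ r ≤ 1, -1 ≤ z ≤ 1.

In cylindrical coordinates, x = r cos(θ), y = r sin(θ), z = z, and dV = r dr dθ dz.

The integrand becomes 29, so

    ∭_E (29) dV = ∫_{0}^{2π} ∫_{0}^{1} ∫_{-1}^{1} (29) · r dz dr dθ.

Inner (z): 58r.
Middle (r from 0 to 1): 29.
Outer (θ): 58π.

Therefore the triple integral equals 58π.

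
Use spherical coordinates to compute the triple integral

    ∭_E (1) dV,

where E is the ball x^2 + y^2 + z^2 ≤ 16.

In spherical coordinates, x = ρ sin(φ) cos(θ), y = ρ sin(φ) sin(θ), z = ρ cos(φ), and dV = ρ^2 sin(φ) dρ dφ dθ.

The integrand becomes 1, so

    ∭_E (1) dV = ∫_{0}^{2π} ∫_{0}^{π} ∫_{0}^{4} (1) · ρ^2 sin(φ) dρ dφ dθ.

Inner (ρ): 64sin(φ)/3.
Middle (φ): 128/3.
Outer (θ): 256π/3.

Therefore the triple integral equals 256π/3.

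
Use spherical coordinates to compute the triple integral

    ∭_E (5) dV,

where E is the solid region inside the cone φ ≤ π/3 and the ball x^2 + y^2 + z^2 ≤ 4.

In spherical coordinates, x = ρ sin(φ) cos(θ), y = ρ sin(φ) sin(θ), z = ρ cos(φ), and dV = ρ^2 sin(φ) dρ dφ dθ.

The integrand becomes 5, so

    ∭_E (5) dV = ∫_{0}^{2π} ∫_{0}^{π/3} ∫_{0}^{2} (5) · ρ^2 sin(φ) dρ dφ dθ.

Inner (ρ): 40sin(φ)/3.
Middle (φ): 20/3.
Outer (θ): 40π/3.

Therefore the triple integral equals 40π/3.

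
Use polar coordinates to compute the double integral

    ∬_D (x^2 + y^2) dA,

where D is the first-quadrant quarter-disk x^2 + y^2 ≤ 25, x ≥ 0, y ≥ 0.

The region D is 0 ≤ r ≤ 5, 0 ≤ θ ≤ π/2 in polar coordinates, where x = r cos(θ), y = r sin(θ), and dA = r dr dθ.

Under the substitution, the integrand becomes r^2, so

    ∬_D (x^2 + y^2) dA = ∫_{0}^{π/2} ∫_{0}^{5} (r^2) · r dr dθ.

Inner integral (in r): ∫_{0}^{5} (r^2) · r dr = 625/4.

Outer integral (in θ): ∫_{0}^{π/2} (625/4) dθ = 625π/8.

Therefore ∬_D (x^2 + y^2) dA = 625π/8.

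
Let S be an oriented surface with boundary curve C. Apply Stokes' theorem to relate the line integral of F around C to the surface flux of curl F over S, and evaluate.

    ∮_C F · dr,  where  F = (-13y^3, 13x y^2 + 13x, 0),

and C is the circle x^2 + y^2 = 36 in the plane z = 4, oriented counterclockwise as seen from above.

Let S be the flat disk x^2 + y^2 ≤ 36 in the plane z = 4, with upward unit normal n̂ = ẑ. By Stokes' theorem,

    ∮_C F · dr = ∬_S (∇ × F) · n̂ dS = ∬_D (curl F)_z dA,

where D is the disk x^2 + y^2 ≤ 36.

Compute the curl of F = (-13y^3, 13x y^2 + 13x, 0):
    (∇ × F)_x = ∂F_z/∂y - ∂F_y/∂z = 0,
    (∇ × F)_y = ∂F_x/∂z - ∂F_z/∂x = 0,
    (∇ × F)_z = ∂F_y/∂x - ∂F_x/∂y = 52y^2 + 13.

On z = 4, (curl F)_z = 52y^2 + 13.

Convert to polar (x = r cos θ, y = r sin θ, dA = r dr dθ); the integrand becomes 52r^2sin(θ)^2 + 13, so

    ∬_D (curl F)_z dA = ∫_0^{2π} ∫_0^{6} (52r^2sin(θ)^2 + 13) · r dr dθ.

Inner (r from 0 to 6): 16848sin(θ)^2 + 234.
Outer (θ from 0 to 2π): 17316π.

Therefore ∮_C F · dr = 17316π.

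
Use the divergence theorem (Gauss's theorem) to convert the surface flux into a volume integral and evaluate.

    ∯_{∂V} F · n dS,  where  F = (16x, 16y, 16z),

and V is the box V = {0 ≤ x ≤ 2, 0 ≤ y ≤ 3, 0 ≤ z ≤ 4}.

By the divergence theorem,

    ∯_{∂V} F · n dS = ∭_V (∇ · F) dV.

Compute the divergence:
    ∇ · F = ∂F_x/∂x + ∂F_y/∂y + ∂F_z/∂z = 16 + 16 + 16 = 48.

V is a rectangular box, so dV = dx dy dz with 0 ≤ x ≤ 2, 0 ≤ y ≤ 3, 0 ≤ z ≤ 4.

Integrate (48) over V as an iterated integral:

    ∭_V (∇·F) dV = ∫_0^{2} ∫_0^{3} ∫_0^{4} (48) dz dy dx.

Inner (z from 0 to 4): 192.
Middle (y from 0 to 3): 576.
Outer (x from 0 to 2): 1152.

Therefore ∯_{∂V} F · n dS = 1152.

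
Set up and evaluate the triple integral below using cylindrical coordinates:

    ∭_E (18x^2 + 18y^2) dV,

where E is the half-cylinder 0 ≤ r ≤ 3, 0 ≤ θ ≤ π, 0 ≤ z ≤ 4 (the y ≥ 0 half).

In cylindrical coordinates, x = r cos(θ), y = r sin(θ), z = z, and dV = r dr dθ dz.

The integrand becomes 18r^2, so

    ∭_E (18x^2 + 18y^2) dV = ∫_{0}^{π} ∫_{0}^{3} ∫_{0}^{4} (18r^2) · r dz dr dθ.

Inner (z): 72r^3.
Middle (r from 0 to 3): 1458.
Outer (θ): 1458π.

Therefore the triple integral equals 1458π.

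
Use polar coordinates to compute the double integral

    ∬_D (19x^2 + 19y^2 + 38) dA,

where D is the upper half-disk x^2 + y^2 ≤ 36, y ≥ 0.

The region D is 0 ≤ r ≤ 6, 0 ≤ θ ≤ π in polar coordinates, where x = r cos(θ), y = r sin(θ), and dA = r dr dθ.

Under the substitution, the integrand becomes 19r^2 + 38, so

    ∬_D (19x^2 + 19y^2 + 38) dA = ∫_{0}^{π} ∫_{0}^{6} (19r^2 + 38) · r dr dθ.

Inner integral (in r): ∫_{0}^{6} (19r^2 + 38) · r dr = 6840.

Outer integral (in θ): ∫_{0}^{π} (6840) dθ = 6840π.

Therefore ∬_D (19x^2 + 19y^2 + 38) dA = 6840π.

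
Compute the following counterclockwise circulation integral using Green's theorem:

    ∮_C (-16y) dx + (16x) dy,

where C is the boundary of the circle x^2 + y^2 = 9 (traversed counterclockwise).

Green's theorem converts the closed line integral into a double integral over the enclosed region D:

    ∮_C P dx + Q dy = ∬_D (∂Q/∂x - ∂P/∂y) dA.

Here P = -16y, Q = 16x, so

    ∂Q/∂x = 16,    ∂P/∂y = -16,
    ∂Q/∂x - ∂P/∂y = 32.

D is the region x^2 + y^2 ≤ 9. Evaluating the double integral:

In polar coordinates (x = r cos θ, y = r sin θ, dA = r dr dθ) the integrand becomes 32, so

    ∬_D (32) dA = ∫_0^{2π} ∫_0^{3} (32) · r dr dθ.

Inner (r from 0 to 3): 144.
Outer (θ from 0 to 2π): 288π.

Therefore ∮_C P dx + Q dy = 288π.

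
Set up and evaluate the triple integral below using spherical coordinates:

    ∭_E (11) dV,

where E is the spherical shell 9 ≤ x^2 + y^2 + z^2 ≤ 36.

In spherical coordinates, x = ρ sin(φ) cos(θ), y = ρ sin(φ) sin(θ), z = ρ cos(φ), and dV = ρ^2 sin(φ) dρ dφ dθ.

The integrand becomes 11, so

    ∭_E (11) dV = ∫_{0}^{2π} ∫_{0}^{π} ∫_{3}^{6} (11) · ρ^2 sin(φ) dρ dφ dθ.

Inner (ρ): 693sin(φ).
Middle (φ): 1386.
Outer (θ): 2772π.

Therefore the triple integral equals 2772π.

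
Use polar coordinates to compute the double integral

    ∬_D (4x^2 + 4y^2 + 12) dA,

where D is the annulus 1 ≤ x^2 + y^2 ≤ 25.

The region D is 1 ≤ r ≤ 5, 0 ≤ θ ≤ 2π in polar coordinates, where x = r cos(θ), y = r sin(θ), and dA = r dr dθ.

Under the substitution, the integrand becomes 4r^2 + 12, so

    ∬_D (4x^2 + 4y^2 + 12) dA = ∫_{0}^{2π} ∫_{1}^{5} (4r^2 + 12) · r dr dθ.

Inner integral (in r): ∫_{1}^{5} (4r^2 + 12) · r dr = 768.

Outer integral (in θ): ∫_{0}^{2π} (768) dθ = 1536π.

Therefore ∬_D (4x^2 + 4y^2 + 12) dA = 1536π.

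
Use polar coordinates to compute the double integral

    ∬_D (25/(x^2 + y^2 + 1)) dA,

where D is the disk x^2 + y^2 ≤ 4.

The region D is 0 ≤ r ≤ 2, 0 ≤ θ ≤ 2π in polar coordinates, where x = r cos(θ), y = r sin(θ), and dA = r dr dθ.

Under the substitution, the integrand becomes 25/(r^2 + 1), so

    ∬_D (25/(x^2 + y^2 + 1)) dA = ∫_{0}^{2π} ∫_{0}^{2} (25/(r^2 + 1)) · r dr dθ.

Inner integral (in r): ∫_{0}^{2} (25/(r^2 + 1)) · r dr = 25log(5)/2.

Outer integral (in θ): ∫_{0}^{2π} (25log(5)/2) dθ = 25π log(5).

Therefore ∬_D (25/(x^2 + y^2 + 1)) dA = 25π log(5).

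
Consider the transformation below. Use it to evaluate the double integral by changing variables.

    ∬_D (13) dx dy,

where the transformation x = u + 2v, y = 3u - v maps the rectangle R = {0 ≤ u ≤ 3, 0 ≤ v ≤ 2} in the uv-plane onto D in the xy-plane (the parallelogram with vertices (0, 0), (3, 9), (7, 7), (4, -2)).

Compute the Jacobian determinant of (x, y) with respect to (u, v):

    ∂(x,y)/∂(u,v) = | 1  2 | = (1)(-1) - (2)(3) = -7.
                   | 3  -1 |

Its absolute value is |J| = 7 (the area scaling factor).

Substituting x = u + 2v, y = 3u - v into the integrand,

    13 → 13,

so the integral becomes

    ∬_R (13) · |J| du dv = ∫_0^3 ∫_0^2 (91) dv du.

Inner (v): 182.
Outer (u): 546.

Therefore ∬_D (13) dx dy = 546.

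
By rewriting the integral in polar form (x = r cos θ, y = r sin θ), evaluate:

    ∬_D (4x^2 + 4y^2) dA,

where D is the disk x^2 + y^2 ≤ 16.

The region D is 0 ≤ r ≤ 4, 0 ≤ θ ≤ 2π in polar coordinates, where x = r cos(θ), y = r sin(θ), and dA = r dr dθ.

Under the substitution, the integrand becomes 4r^2, so

    ∬_D (4x^2 + 4y^2) dA = ∫_{0}^{2π} ∫_{0}^{4} (4r^2) · r dr dθ.

Inner integral (in r): ∫_{0}^{4} (4r^2) · r dr = 256.

Outer integral (in θ): ∫_{0}^{2π} (256) dθ = 512π.

Therefore ∬_D (4x^2 + 4y^2) dA = 512π.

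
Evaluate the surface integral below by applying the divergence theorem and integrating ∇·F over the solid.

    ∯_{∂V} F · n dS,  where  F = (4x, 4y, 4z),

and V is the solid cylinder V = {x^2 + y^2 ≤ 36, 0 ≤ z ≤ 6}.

By the divergence theorem,

    ∯_{∂V} F · n dS = ∭_V (∇ · F) dV.

Compute the divergence:
    ∇ · F = ∂F_x/∂x + ∂F_y/∂y + ∂F_z/∂z = 4 + 4 + 4 = 12.

In cylindrical coordinates, x = r cos(θ), y = r sin(θ), z = z, dV = r dr dθ dz, with 0 ≤ r ≤ 6, 0 ≤ θ ≤ 2π, 0 ≤ z ≤ 6.

The integrand, after substitution and multiplying by the volume element, becomes (12) · r, so

    ∭_V (∇·F) dV = ∫_0^{2π} ∫_0^{6} ∫_0^{6} (12) · r dz dr dθ.

Inner (z from 0 to 6): 72r.
Middle (r from 0 to 6): 1296.
Outer (θ from 0 to 2π): 2592π.

Therefore ∯_{∂V} F · n dS = 2592π.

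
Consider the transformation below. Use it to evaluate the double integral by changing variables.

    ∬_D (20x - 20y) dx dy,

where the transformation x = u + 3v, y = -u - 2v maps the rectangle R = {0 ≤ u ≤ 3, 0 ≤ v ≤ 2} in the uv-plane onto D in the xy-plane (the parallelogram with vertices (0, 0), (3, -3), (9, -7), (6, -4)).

Compute the Jacobian determinant of (x, y) with respect to (u, v):

    ∂(x,y)/∂(u,v) = | 1  3 | = (1)(-2) - (3)(-1) = 1.
                   | -1  -2 |

Its absolute value is |J| = 1 (the area scaling factor).

Substituting x = u + 3v, y = -u - 2v into the integrand,

    20x - 20y → 40u + 100v,

so the integral becomes

    ∬_R (40u + 100v) · |J| du dv = ∫_0^3 ∫_0^2 (40u + 100v) dv du.

Inner (v): 80u + 200.
Outer (u): 960.

Therefore ∬_D (20x - 20y) dx dy = 960.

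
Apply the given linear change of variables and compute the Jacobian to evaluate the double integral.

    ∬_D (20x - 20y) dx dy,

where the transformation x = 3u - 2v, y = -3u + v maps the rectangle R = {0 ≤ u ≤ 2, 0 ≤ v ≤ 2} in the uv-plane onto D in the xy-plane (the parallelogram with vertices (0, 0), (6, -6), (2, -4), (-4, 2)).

Compute the Jacobian determinant of (x, y) with respect to (u, v):

    ∂(x,y)/∂(u,v) = | 3  -2 | = (3)(1) - (-2)(-3) = -3.
                   | -3  1 |

Its absolute value is |J| = 3 (the area scaling factor).

Substituting x = 3u - 2v, y = -3u + v into the integrand,

    20x - 20y → 120u - 60v,

so the integral becomes

    ∬_R (120u - 60v) · |J| du dv = ∫_0^2 ∫_0^2 (360u - 180v) dv du.

Inner (v): 720u - 360.
Outer (u): 720.

Therefore ∬_D (20x - 20y) dx dy = 720.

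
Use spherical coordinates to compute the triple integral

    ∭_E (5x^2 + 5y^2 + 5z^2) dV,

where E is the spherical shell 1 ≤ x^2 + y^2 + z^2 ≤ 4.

In spherical coordinates, x = ρ sin(φ) cos(θ), y = ρ sin(φ) sin(θ), z = ρ cos(φ), and dV = ρ^2 sin(φ) dρ dφ dθ.

The integrand becomes 5ρ^2, so

    ∭_E (5x^2 + 5y^2 + 5z^2) dV = ∫_{0}^{2π} ∫_{0}^{π} ∫_{1}^{2} (5ρ^2) · ρ^2 sin(φ) dρ dφ dθ.

Inner (ρ): 31sin(φ).
Middle (φ): 62.
Outer (θ): 124π.

Therefore the triple integral equals 124π.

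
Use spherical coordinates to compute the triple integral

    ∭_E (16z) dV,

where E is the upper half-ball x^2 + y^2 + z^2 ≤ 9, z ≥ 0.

In spherical coordinates, x = ρ sin(φ) cos(θ), y = ρ sin(φ) sin(θ), z = ρ cos(φ), and dV = ρ^2 sin(φ) dρ dφ dθ.

The integrand becomes 16ρ cos(φ), so

    ∭_E (16z) dV = ∫_{0}^{2π} ∫_{0}^{π/2} ∫_{0}^{3} (16ρ cos(φ)) · ρ^2 sin(φ) dρ dφ dθ.

Inner (ρ): 162sin(2φ).
Middle (φ): 162.
Outer (θ): 324π.

Therefore the triple integral equals 324π.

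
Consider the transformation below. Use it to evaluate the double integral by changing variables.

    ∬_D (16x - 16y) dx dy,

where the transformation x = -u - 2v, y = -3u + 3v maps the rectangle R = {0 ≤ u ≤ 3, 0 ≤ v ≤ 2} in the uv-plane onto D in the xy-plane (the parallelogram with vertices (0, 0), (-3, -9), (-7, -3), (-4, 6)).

Compute the Jacobian determinant of (x, y) with respect to (u, v):

    ∂(x,y)/∂(u,v) = | -1  -2 | = (-1)(3) - (-2)(-3) = -9.
                   | -3  3 |

Its absolute value is |J| = 9 (the area scaling factor).

Substituting x = -u - 2v, y = -3u + 3v into the integrand,

    16x - 16y → 32u - 80v,

so the integral becomes

    ∬_R (32u - 80v) · |J| du dv = ∫_0^3 ∫_0^2 (288u - 720v) dv du.

Inner (v): 576u - 1440.
Outer (u): -1728.

Therefore ∬_D (16x - 16y) dx dy = -1728.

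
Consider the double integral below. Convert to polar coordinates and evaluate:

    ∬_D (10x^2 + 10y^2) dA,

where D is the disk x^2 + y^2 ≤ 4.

The region D is 0 ≤ r ≤ 2, 0 ≤ θ ≤ 2π in polar coordinates, where x = r cos(θ), y = r sin(θ), and dA = r dr dθ.

Under the substitution, the integrand becomes 10r^2, so

    ∬_D (10x^2 + 10y^2) dA = ∫_{0}^{2π} ∫_{0}^{2} (10r^2) · r dr dθ.

Inner integral (in r): ∫_{0}^{2} (10r^2) · r dr = 40.

Outer integral (in θ): ∫_{0}^{2π} (40) dθ = 80π.

Therefore ∬_D (10x^2 + 10y^2) dA = 80π.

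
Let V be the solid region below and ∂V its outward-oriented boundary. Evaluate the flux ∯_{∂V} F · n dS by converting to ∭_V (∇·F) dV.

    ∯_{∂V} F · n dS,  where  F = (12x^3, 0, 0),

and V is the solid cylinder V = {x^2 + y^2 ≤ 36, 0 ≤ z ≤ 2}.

By the divergence theorem,

    ∯_{∂V} F · n dS = ∭_V (∇ · F) dV.

Compute the divergence:
    ∇ · F = ∂F_x/∂x + ∂F_y/∂y + ∂F_z/∂z = 36x^2 + 0 + 0 = 36x^2.

In cylindrical coordinates, x = r cos(θ), y = r sin(θ), z = z, dV = r dr dθ dz, with 0 ≤ r ≤ 6, 0 ≤ θ ≤ 2π, 0 ≤ z ≤ 2.

The integrand, after substitution and multiplying by the volume element, becomes (36r^2cos(θ)^2) · r, so

    ∭_V (∇·F) dV = ∫_0^{2π} ∫_0^{6} ∫_0^{2} (36r^2cos(θ)^2) · r dz dr dθ.

Inner (z from 0 to 2): 72r^3cos(θ)^2.
Middle (r from 0 to 6): 23328cos(θ)^2.
Outer (θ from 0 to 2π): 23328π.

Therefore ∯_{∂V} F · n dS = 23328π.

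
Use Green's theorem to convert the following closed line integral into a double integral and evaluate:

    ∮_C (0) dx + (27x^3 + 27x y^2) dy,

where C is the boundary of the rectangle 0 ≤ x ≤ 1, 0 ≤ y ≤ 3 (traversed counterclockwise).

Green's theorem converts the closed line integral into a double integral over the enclosed region D:

    ∮_C P dx + Q dy = ∬_D (∂Q/∂x - ∂P/∂y) dA.

Here P = 0, Q = 27x^3 + 27x y^2, so

    ∂Q/∂x = 81x^2 + 27y^2,    ∂P/∂y = 0,
    ∂Q/∂x - ∂P/∂y = 81x^2 + 27y^2.

D is the region 0 ≤ x ≤ 1, 0 ≤ y ≤ 3. Evaluating the double integral:

    ∬_D (81x^2 + 27y^2) dA = ∫_0^{1} ∫_0^{3} (81x^2 + 27y^2) dy dx.

Inner (y from 0 to 3): 243x^2 + 243.
Outer (x from 0 to 1): 324.

Therefore ∮_C P dx + Q dy = 324.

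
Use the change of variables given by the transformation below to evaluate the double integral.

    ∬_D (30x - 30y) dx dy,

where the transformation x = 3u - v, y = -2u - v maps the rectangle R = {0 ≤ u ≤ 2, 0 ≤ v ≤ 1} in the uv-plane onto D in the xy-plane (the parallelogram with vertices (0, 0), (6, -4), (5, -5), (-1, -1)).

Compute the Jacobian determinant of (x, y) with respect to (u, v):

    ∂(x,y)/∂(u,v) = | 3  -1 | = (3)(-1) - (-1)(-2) = -5.
                   | -2  -1 |

Its absolute value is |J| = 5 (the area scaling factor).

Substituting x = 3u - v, y = -2u - v into the integrand,

    30x - 30y → 150u,

so the integral becomes

    ∬_R (150u) · |J| du dv = ∫_0^2 ∫_0^1 (750u) dv du.

Inner (v): 750u.
Outer (u): 1500.

Therefore ∬_D (30x - 30y) dx dy = 1500.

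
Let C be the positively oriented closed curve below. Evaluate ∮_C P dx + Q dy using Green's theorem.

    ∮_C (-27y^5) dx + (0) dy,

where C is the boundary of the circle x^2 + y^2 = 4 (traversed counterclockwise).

Green's theorem converts the closed line integral into a double integral over the enclosed region D:

    ∮_C P dx + Q dy = ∬_D (∂Q/∂x - ∂P/∂y) dA.

Here P = -27y^5, Q = 0, so

    ∂Q/∂x = 0,    ∂P/∂y = -135y^4,
    ∂Q/∂x - ∂P/∂y = 135y^4.

D is the region x^2 + y^2 ≤ 4. Evaluating the double integral:

In polar coordinates (x = r cos θ, y = r sin θ, dA = r dr dθ) the integrand becomes 135r^4sin(θ)^4, so

    ∬_D (135y^4) dA = ∫_0^{2π} ∫_0^{2} (135r^4sin(θ)^4) · r dr dθ.

Inner (r from 0 to 2): 1440sin(θ)^4.
Outer (θ from 0 to 2π): 1080π.

Therefore ∮_C P dx + Q dy = 1080π.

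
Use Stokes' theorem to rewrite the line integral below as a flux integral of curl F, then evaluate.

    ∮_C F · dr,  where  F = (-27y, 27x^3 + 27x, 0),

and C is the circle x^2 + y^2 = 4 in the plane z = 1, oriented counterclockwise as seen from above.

Let S be the flat disk x^2 + y^2 ≤ 4 in the plane z = 1, with upward unit normal n̂ = ẑ. By Stokes' theorem,

    ∮_C F · dr = ∬_S (∇ × F) · n̂ dS = ∬_D (curl F)_z dA,

where D is the disk x^2 + y^2 ≤ 4.

Compute the curl of F = (-27y, 27x^3 + 27x, 0):
    (∇ × F)_x = ∂F_z/∂y - ∂F_y/∂z = 0,
    (∇ × F)_y = ∂F_x/∂z - ∂F_z/∂x = 0,
    (∇ × F)_z = ∂F_y/∂x - ∂F_x/∂y = 81x^2 + 54.

On z = 1, (curl F)_z = 81x^2 + 54.

Convert to polar (x = r cos θ, y = r sin θ, dA = r dr dθ); the integrand becomes 81r^2cos(θ)^2 + 54, so

    ∬_D (curl F)_z dA = ∫_0^{2π} ∫_0^{2} (81r^2cos(θ)^2 + 54) · r dr dθ.

Inner (r from 0 to 2): 324cos(θ)^2 + 108.
Outer (θ from 0 to 2π): 540π.

Therefore ∮_C F · dr = 540π.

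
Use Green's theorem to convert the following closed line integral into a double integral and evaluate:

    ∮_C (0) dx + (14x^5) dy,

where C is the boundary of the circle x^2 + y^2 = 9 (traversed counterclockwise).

Green's theorem converts the closed line integral into a double integral over the enclosed region D:

    ∮_C P dx + Q dy = ∬_D (∂Q/∂x - ∂P/∂y) dA.

Here P = 0, Q = 14x^5, so

    ∂Q/∂x = 70x^4,    ∂P/∂y = 0,
    ∂Q/∂x - ∂P/∂y = 70x^4.

D is the region x^2 + y^2 ≤ 9. Evaluating the double integral:

In polar coordinates (x = r cos θ, y = r sin θ, dA = r dr dθ) the integrand becomes 70r^4cos(θ)^4, so

    ∬_D (70x^4) dA = ∫_0^{2π} ∫_0^{3} (70r^4cos(θ)^4) · r dr dθ.

Inner (r from 0 to 3): 8505cos(θ)^4.
Outer (θ from 0 to 2π): 25515π/4.

Therefore ∮_C P dx + Q dy = 25515π/4.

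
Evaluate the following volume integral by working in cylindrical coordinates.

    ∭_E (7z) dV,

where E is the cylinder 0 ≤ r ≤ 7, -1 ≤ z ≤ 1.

In cylindrical coordinates, x = r cos(θ), y = r sin(θ), z = z, and dV = r dr dθ dz.

The integrand becomes 7z, so

    ∭_E (7z) dV = ∫_{0}^{2π} ∫_{0}^{7} ∫_{-1}^{1} (7z) · r dz dr dθ.

Inner (z): 0.
Middle (r from 0 to 7): 0.
Outer (θ): 0.

Therefore the triple integral equals 0.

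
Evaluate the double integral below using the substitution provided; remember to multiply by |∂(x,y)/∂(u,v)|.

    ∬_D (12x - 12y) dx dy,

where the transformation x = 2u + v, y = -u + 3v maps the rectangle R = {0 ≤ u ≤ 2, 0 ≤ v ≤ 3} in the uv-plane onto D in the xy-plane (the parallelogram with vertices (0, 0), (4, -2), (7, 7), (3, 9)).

Compute the Jacobian determinant of (x, y) with respect to (u, v):

    ∂(x,y)/∂(u,v) = | 2  1 | = (2)(3) - (1)(-1) = 7.
                   | -1  3 |

Its absolute value is |J| = 7 (the area scaling factor).

Substituting x = 2u + v, y = -u + 3v into the integrand,

    12x - 12y → 36u - 24v,

so the integral becomes

    ∬_R (36u - 24v) · |J| du dv = ∫_0^2 ∫_0^3 (252u - 168v) dv du.

Inner (v): 756u - 756.
Outer (u): 0.

Therefore ∬_D (12x - 12y) dx dy = 0.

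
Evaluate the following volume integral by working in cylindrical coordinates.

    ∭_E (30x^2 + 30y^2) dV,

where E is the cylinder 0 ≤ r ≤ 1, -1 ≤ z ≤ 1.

In cylindrical coordinates, x = r cos(θ), y = r sin(θ), z = z, and dV = r dr dθ dz.

The integrand becomes 30r^2, so

    ∭_E (30x^2 + 30y^2) dV = ∫_{0}^{2π} ∫_{0}^{1} ∫_{-1}^{1} (30r^2) · r dz dr dθ.

Inner (z): 60r^3.
Middle (r from 0 to 1): 15.
Outer (θ): 30π.

Therefore the triple integral equals 30π.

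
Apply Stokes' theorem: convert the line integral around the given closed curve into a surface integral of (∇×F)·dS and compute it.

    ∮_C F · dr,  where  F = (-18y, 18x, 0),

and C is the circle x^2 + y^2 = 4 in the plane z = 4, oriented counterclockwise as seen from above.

Let S be the flat disk x^2 + y^2 ≤ 4 in the plane z = 4, with upward unit normal n̂ = ẑ. By Stokes' theorem,

    ∮_C F · dr = ∬_S (∇ × F) · n̂ dS = ∬_D (curl F)_z dA,

where D is the disk x^2 + y^2 ≤ 4.

Compute the curl of F = (-18y, 18x, 0):
    (∇ × F)_x = ∂F_z/∂y - ∂F_y/∂z = 0,
    (∇ × F)_y = ∂F_x/∂z - ∂F_z/∂x = 0,
    (∇ × F)_z = ∂F_y/∂x - ∂F_x/∂y = 36.

On z = 4, (curl F)_z = 36.

Convert to polar (x = r cos θ, y = r sin θ, dA = r dr dθ); the integrand becomes 36, so

    ∬_D (curl F)_z dA = ∫_0^{2π} ∫_0^{2} (36) · r dr dθ.

Inner (r from 0 to 2): 72.
Outer (θ from 0 to 2π): 144π.

Therefore ∮_C F · dr = 144π.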